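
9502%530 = 492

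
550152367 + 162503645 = 712656012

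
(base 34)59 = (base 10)179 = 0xb3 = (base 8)263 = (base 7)344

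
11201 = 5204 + 5997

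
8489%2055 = 269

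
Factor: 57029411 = 1237^1 * 46103^1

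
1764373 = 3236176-1471803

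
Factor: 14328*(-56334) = -1*2^4*3^3*41^1*199^1*229^1 = -807153552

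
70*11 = 770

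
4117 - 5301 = -1184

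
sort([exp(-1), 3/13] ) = [3/13, exp(-1)] 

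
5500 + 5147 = 10647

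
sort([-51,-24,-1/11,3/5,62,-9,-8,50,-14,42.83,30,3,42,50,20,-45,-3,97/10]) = [-51,-45,-24,-14,-9,-8,-3,-1/11,3/5,3,97/10,20,30,42,42.83,50,50,62]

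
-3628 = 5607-9235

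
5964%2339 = 1286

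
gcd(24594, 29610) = 6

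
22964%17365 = 5599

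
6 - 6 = 0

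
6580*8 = 52640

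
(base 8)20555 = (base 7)33643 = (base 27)bjp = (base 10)8557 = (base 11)647a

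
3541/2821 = 1 + 720/2821 ≈ 1.26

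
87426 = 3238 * 27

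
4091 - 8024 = -3933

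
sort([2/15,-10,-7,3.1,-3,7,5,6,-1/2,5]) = [-10,-7,-3,-1/2,2/15,3.1,5,5,6,7]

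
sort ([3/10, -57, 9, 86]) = [-57, 3/10, 9, 86]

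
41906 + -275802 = -233896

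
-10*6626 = -66260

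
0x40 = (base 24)2g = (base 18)3a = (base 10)64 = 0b1000000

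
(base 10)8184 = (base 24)e50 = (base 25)d29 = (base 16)1ff8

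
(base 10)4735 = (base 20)bgf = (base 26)703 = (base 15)160a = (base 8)11177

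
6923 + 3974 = 10897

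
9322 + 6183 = 15505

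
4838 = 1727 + 3111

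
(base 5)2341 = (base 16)15a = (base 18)114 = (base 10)346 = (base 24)ea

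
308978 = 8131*38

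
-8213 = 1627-9840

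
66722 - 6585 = 60137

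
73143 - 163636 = -90493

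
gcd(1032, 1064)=8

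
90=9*10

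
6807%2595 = 1617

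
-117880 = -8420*14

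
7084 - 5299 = 1785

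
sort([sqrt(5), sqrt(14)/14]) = [sqrt(14)/14, sqrt(5)]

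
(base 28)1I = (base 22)22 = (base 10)46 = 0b101110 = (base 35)1B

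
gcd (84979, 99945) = 1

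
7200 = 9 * 800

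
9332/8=2333/2=1166.50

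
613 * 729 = 446877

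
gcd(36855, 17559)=9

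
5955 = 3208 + 2747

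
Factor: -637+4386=23^1 * 163^1=3749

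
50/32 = 25/16 ≈ 1.56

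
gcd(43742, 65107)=1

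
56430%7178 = 6184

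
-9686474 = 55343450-65029924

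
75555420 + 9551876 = 85107296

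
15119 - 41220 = -26101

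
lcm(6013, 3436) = 24052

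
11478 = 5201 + 6277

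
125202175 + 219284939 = 344487114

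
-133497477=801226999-934724476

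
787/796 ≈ 0.989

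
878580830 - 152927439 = 725653391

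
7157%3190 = 777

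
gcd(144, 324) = 36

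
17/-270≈-0.0630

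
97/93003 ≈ 0.00104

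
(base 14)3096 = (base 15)2729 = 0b10000010101100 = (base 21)ik6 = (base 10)8364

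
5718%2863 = 2855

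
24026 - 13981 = 10045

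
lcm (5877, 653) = 5877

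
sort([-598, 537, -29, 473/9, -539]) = [-598, -539, -29, 473/9, 537]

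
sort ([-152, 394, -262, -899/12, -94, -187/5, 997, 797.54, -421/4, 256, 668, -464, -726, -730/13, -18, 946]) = [-726, -464, -262, -152, -421/4, -94, -899/12, -730/13, -187/5, -18, 256, 394, 668, 797.54, 946, 997]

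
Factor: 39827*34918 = 2^1*13^1*17^1*79^1*39827^1 = 1390679186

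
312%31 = 2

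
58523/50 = 1170 + 23/50 = 1170.46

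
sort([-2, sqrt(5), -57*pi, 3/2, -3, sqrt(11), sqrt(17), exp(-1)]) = [-57*pi, -3, -2, exp(-1), 3/2, sqrt(5), sqrt(11), sqrt(17)]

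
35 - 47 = -12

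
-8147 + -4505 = -12652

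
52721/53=994 + 39/53 ≈ 994.74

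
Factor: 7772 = 2^2*29^1*67^1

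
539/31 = 17 + 12/31 ≈ 17.39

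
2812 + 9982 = 12794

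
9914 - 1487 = 8427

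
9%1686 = 9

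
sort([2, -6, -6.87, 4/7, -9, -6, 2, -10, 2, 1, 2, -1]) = [-10, -9, -6.87, -6, -6, -1, 4/7, 1, 2, 2, 2, 2]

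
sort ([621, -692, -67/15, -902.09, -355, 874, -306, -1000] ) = [-1000, -902.09, -692, -355, -306, -67/15, 621, 874] 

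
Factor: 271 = 271^1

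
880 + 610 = 1490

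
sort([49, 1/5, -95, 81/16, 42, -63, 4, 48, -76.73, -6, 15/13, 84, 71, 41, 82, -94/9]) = [-95, -76.73, -63, -94/9, -6, 1/5, 15/13, 4, 81/16, 41, 42, 48, 49, 71, 82, 84]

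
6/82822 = 3/41411 ≈ 0.0000724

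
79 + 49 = 128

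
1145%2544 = 1145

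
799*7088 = 5663312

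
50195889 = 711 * 70599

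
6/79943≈0.0000751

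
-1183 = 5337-6520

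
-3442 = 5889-9331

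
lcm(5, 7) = 35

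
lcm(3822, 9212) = 359268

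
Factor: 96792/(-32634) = -1 * 2^2 * 3^(-1) * 7^(-2) * 109^1 = -436/147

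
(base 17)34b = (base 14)4b8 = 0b1110110010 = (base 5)12241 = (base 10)946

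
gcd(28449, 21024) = 9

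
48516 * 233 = 11304228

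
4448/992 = 4 + 15/31 ≈ 4.48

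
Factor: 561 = 3^1*11^1*17^1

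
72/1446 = 12/241≈0.0498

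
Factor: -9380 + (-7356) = -1 * 2^5 * 523^1 = -16736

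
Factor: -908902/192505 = -1*2^1*5^(-1)*38501^(-1)*454451^1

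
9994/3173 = 526/167 ≈ 3.15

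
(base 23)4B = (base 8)147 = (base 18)5D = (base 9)124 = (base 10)103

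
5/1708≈0.00293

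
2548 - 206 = 2342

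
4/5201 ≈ 0.000769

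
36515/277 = 131 + 228/277 ≈ 131.82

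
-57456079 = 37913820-95369899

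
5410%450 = 10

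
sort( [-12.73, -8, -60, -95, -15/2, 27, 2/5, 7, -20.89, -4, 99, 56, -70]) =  [-95, -70, -60, -20.89, -12.73, -8, -15/2, -4, 2/5, 7, 27, 56, 99]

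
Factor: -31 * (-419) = 31^1 * 419^1 = 12989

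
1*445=445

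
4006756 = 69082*58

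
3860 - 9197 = -5337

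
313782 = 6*52297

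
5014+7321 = 12335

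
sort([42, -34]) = [-34, 42]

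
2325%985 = 355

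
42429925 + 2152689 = 44582614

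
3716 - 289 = 3427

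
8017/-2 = -4008 - 1/2 = -4008.50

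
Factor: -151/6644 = -1 * 2^ (-2) * 11^ (-1) = -1/44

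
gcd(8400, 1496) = 8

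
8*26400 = 211200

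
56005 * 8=448040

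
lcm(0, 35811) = 0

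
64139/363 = 176 + 251/363 ≈ 176.69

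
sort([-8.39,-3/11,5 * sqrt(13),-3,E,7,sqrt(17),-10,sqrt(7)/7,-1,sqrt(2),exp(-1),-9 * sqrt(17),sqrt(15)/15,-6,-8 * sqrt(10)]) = [-9 * sqrt(17),-8 * sqrt(10),-10,-8.39,-6,-3,-1,-3/11,sqrt(15)/15,exp(-1),sqrt(7)/7,sqrt(2),E,sqrt(17),7,5 * sqrt(13)]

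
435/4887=145/1629 ≈ 0.0890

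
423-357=66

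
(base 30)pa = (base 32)no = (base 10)760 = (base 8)1370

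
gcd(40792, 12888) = 8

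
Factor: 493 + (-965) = -1*2^3*59^1 = -472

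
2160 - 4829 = -2669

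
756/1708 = 27/61≈0.443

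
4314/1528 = 2 + 629/764≈2.82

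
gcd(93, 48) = 3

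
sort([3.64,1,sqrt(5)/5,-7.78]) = [-7.78,sqrt(5)/5,1,3.64]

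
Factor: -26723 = -1*26723^1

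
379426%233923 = 145503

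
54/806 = 27/403 ≈ 0.0670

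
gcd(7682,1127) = 23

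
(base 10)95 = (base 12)7b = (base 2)1011111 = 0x5f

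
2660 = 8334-5674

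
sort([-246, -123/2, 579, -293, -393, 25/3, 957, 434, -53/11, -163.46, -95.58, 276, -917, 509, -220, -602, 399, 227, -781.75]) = [-917, -781.75, -602, -393, -293, -246, -220, -163.46, -95.58, -123/2, -53/11, 25/3, 227, 276, 399, 434, 509, 579, 957]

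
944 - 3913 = -2969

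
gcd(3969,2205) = 441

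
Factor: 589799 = 7^1*109^1*773^1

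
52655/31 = 1698 + 17/31 ≈ 1698.55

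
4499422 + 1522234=6021656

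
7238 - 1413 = 5825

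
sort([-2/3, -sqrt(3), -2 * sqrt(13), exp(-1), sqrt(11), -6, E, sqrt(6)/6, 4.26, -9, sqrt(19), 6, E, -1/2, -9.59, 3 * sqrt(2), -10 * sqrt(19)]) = [-10 * sqrt(19), -9.59, -9, -2 * sqrt(13), -6, -sqrt(3), -2/3, -1/2, exp(-1), sqrt(6)/6, E, E, sqrt(11), 3 * sqrt(2), 4.26, sqrt(19), 6]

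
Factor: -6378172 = -1*2^2*103^1*113^1*137^1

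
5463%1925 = 1613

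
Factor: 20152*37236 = 2^5*3^1*11^1*29^1*107^1*229^1 = 750379872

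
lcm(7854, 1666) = 54978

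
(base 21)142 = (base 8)1017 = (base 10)527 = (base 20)167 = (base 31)h0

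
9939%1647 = 57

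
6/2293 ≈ 0.00262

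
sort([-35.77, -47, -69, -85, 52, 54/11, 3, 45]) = [-85, -69, -47, -35.77, 3, 54/11, 45, 52]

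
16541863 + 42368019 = 58909882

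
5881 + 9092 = 14973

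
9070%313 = 306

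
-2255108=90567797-92822905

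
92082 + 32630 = 124712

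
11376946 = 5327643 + 6049303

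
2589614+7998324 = 10587938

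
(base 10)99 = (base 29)3c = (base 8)143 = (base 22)4b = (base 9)120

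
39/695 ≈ 0.0561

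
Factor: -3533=-1*3533^1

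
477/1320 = 159/440 ≈ 0.361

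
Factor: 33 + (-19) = 2^1*7^1 = 14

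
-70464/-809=87 + 81/809 ≈ 87.10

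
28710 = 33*870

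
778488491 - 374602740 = 403885751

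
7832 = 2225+5607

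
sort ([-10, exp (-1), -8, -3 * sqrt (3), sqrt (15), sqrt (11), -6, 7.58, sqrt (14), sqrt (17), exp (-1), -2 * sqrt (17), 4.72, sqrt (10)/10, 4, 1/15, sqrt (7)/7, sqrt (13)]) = [-10, -2 * sqrt (17), -8, -6, -3 * sqrt (3), 1/15, sqrt (10)/10, exp (-1), exp (-1), sqrt (7)/7, sqrt (11), sqrt (13), sqrt (14), sqrt (15), 4, sqrt (17), 4.72, 7.58]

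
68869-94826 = -25957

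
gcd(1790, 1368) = 2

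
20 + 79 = 99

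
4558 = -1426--5984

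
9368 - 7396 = 1972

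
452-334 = 118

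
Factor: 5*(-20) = -1*2^2*5^2 = -100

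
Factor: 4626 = 2^1 * 3^2 * 257^1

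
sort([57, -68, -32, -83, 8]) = [-83, -68, -32, 8, 57]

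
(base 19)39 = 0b1000010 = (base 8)102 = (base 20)36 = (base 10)66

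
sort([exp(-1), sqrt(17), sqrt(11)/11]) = [sqrt(11)/11, exp(-1), sqrt(17)]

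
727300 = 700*1039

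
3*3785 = 11355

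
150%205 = 150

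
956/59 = 16 + 12/59 ≈ 16.20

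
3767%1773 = 221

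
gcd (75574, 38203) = 1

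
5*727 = 3635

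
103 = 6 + 97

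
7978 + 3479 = 11457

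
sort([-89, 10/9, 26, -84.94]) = [-89, -84.94, 10/9, 26]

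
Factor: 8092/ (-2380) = -1*5^ (-1)*17^1 = -17/5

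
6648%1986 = 690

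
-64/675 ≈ -0.0948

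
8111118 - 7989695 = 121423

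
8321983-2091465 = 6230518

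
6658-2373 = 4285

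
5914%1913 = 175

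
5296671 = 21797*243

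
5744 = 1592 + 4152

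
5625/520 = 1125/104 ≈ 10.82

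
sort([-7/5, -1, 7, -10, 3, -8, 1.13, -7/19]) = [-10, -8, -7/5, -1, -7/19, 1.13, 3, 7]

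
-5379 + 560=-4819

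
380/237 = 1 + 143/237 ≈ 1.60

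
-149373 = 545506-694879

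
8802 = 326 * 27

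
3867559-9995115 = -6127556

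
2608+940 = 3548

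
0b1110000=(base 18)64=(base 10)112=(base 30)3m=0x70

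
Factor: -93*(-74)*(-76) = -1*2^3*3^1*19^1*31^1*37^1 = -523032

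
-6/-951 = 2/317 ≈ 0.00631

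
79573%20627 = 17692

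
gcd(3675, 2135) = 35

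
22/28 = 11/14 ≈ 0.786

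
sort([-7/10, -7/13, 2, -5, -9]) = [-9, -5, -7/10, -7/13, 2]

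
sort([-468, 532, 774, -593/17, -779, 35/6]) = [-779, -468, -593/17, 35/6, 532, 774]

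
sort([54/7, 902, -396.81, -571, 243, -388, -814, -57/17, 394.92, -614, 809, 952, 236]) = [-814, -614, -571, -396.81, -388, -57/17, 54/7, 236, 243, 394.92, 809, 902, 952]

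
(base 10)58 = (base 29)20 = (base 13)46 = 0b111010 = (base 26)26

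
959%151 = 53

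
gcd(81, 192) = 3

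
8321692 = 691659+7630033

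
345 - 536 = -191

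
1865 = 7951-6086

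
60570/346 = 175 + 10/173 ≈ 175.06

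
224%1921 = 224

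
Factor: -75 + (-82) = -1 * 157^1 = -157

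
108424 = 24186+84238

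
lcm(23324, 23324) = 23324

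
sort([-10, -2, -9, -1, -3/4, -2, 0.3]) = [-10, -9, -2, -2, -1, -3/4, 0.3]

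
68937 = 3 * 22979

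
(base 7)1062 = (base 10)387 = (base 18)139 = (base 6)1443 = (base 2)110000011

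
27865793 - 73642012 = -45776219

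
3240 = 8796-5556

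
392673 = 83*4731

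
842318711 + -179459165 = 662859546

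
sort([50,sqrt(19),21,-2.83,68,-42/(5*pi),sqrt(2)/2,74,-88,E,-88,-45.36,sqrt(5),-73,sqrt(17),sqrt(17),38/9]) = [-88,-88,-73,-45.36,-2.83,-42/(5*pi),sqrt(2)/2,sqrt(5),E,sqrt(17),sqrt(17),38/9,sqrt(19),21,50,68,74]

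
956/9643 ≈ 0.0991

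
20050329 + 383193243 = 403243572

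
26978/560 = 1927/40 ≈ 48.18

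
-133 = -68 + -65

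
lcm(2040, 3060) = 6120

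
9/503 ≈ 0.0179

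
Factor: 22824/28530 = 2^2*5^(-1) = 4/5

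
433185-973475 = -540290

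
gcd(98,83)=1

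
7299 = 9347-2048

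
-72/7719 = -24/2573≈-0.00933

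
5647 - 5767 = -120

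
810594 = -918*(-883)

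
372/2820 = 31/235 ≈ 0.132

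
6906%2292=30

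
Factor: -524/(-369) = 2^2*3^(-2)*41^(-1)*131^1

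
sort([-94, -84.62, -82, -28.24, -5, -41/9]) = [-94, -84.62, -82, -28.24, -5, -41/9]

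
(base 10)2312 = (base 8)4410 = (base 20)5fc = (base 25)3hc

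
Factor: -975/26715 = -1*5^1*137^(-1) = -5/137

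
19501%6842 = 5817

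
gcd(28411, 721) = 1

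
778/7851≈0.0991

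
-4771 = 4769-9540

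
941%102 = 23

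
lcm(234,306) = 3978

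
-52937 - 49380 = -102317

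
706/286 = 2+67/143≈2.47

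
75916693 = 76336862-420169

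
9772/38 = 4886/19 ≈ 257.16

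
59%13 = 7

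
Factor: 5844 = 2^2 * 3^1 * 487^1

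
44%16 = 12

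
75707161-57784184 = 17922977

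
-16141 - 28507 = -44648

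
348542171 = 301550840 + 46991331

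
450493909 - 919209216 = -468715307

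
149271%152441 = 149271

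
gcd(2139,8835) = 93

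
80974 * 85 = 6882790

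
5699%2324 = 1051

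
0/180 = 0 = 0.00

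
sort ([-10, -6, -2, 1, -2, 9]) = [-10, -6, -2, -2, 1, 9]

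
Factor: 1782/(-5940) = -1 * 2^(-1) * 3^1 * 5^(-1) = -3/10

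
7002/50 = 140 + 1/25 = 140.04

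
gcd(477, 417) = 3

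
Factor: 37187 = 41^1*907^1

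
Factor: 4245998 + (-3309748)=2^1*5^4*7^1*107^1=936250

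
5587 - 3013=2574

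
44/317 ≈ 0.139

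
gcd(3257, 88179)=1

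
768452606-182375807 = 586076799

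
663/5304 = 1/8 = 0.125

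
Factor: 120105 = 3^2*5^1*17^1*157^1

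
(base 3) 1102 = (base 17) 24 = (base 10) 38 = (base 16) 26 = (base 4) 212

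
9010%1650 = 760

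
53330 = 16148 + 37182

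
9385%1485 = 475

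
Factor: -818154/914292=-1*2^(-1)*3^1*139^1*233^(-1)=-417/466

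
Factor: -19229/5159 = -1 * 11^(-1) * 41^1 = -41/11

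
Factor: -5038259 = -1 * 47^1 * 107197^1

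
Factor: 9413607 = 3^1*7^1*19^1*23593^1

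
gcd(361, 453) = 1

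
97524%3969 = 2268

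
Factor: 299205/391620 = 2^(-2)*3^1*107^(-1)*109^1 = 327/428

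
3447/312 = 1149/104 ≈ 11.05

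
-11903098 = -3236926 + -8666172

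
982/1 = 982 = 982.00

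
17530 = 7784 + 9746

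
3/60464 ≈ 0.0000496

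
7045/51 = 138 + 7/51≈138.14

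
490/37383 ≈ 0.0131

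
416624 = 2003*208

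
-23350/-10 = 2335 = 2335.00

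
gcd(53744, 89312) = 16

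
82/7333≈0.0112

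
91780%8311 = 359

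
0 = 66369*0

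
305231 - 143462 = 161769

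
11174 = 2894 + 8280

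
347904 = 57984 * 6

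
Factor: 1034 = 2^1*11^1*47^1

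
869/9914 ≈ 0.0877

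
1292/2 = 646 = 646.00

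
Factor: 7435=5^1*1487^1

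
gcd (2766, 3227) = 461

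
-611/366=-1-245/366≈-1.67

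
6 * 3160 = 18960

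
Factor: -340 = -1*2^2*5^1*17^1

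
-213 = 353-566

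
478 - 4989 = -4511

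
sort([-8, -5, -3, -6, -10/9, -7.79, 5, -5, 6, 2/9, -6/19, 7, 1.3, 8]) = [-8, -7.79, -6, -5, -5, -3, -10/9, -6/19, 2/9, 1.3, 5, 6, 7, 8]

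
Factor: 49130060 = 2^2 * 5^1 * 7^1 * 29^1 * 12101^1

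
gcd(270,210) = 30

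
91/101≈0.901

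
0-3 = -3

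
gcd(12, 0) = 12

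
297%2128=297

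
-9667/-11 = 878 + 9/11 ≈ 878.82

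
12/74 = 6/37 ≈ 0.162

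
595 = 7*85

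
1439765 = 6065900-4626135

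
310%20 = 10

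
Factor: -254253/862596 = -1*2^(-2)*3^(-2)*7^(-2)*163^(-1)*84751^1 = -84751/287532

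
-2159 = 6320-8479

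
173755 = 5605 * 31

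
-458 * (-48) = 21984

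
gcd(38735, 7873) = 1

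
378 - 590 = -212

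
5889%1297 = 701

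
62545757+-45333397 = 17212360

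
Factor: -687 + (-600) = -1 * 3^2 * 11^1 * 13^1 = -1287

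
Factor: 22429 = 11^1*2039^1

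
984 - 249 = 735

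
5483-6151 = -668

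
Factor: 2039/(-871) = -1*13^(-1)*67^(-1)*2039^1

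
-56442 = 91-56533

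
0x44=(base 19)3b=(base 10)68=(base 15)48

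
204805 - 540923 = -336118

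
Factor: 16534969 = 11^1*659^1*2281^1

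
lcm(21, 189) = 189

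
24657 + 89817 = 114474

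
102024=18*5668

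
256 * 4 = 1024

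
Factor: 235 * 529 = 5^1 * 23^2 * 47^1 = 124315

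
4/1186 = 2/593≈0.00337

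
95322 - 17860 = 77462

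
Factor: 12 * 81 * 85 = 2^2 * 3^5 * 5^1 * 17^1 = 82620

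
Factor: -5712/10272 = -1*2^(-1)*7^1*17^1*107^(-1) = -119/214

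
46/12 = 3 + 5/6≈3.83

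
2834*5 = 14170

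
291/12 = 97/4 = 24.25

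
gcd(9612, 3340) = 4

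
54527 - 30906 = 23621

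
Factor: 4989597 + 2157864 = 3^1*2382487^1 = 7147461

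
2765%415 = 275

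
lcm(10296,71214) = 854568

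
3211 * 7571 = 24310481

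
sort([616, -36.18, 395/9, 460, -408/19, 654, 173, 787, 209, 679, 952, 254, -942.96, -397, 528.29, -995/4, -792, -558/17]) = [-942.96, -792, -397, -995/4, -36.18, -558/17, -408/19, 395/9, 173, 209, 254, 460, 528.29, 616, 654, 679, 787, 952]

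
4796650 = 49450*97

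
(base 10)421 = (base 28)f1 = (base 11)353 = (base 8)645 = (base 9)517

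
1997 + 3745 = 5742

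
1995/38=105/2=52.50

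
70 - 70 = 0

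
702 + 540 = 1242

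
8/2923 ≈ 0.00274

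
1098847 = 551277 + 547570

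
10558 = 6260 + 4298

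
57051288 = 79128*721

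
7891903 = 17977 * 439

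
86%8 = 6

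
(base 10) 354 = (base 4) 11202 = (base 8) 542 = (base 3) 111010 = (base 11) 2a2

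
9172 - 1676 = 7496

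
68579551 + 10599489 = 79179040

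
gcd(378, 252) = 126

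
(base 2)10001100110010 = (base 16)2332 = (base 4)2030302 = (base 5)242020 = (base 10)9010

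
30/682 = 15/341 ≈ 0.0440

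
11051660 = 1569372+9482288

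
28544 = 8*3568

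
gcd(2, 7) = 1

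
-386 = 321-707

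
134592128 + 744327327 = 878919455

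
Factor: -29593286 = -1*2^1*127^1*263^1*443^1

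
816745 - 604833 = 211912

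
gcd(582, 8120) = 2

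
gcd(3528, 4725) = 63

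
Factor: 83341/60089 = 60089^(-1) * 83341^1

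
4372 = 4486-114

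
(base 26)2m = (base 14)54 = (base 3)2202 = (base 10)74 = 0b1001010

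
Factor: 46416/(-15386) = -1*2^3*3^1*7^(-2)*157^(-1)*967^1 = -23208/7693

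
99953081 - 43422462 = 56530619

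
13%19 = 13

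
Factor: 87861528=2^3 * 3^2 * 191^1 * 6389^1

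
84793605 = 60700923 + 24092682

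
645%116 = 65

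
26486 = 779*34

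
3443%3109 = 334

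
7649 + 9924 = 17573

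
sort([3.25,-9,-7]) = [-9,-7,3.25]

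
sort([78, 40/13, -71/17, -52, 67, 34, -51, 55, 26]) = [-52, -51, -71/17, 40/13, 26, 34, 55, 67, 78]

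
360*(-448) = -161280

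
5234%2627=2607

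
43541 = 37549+5992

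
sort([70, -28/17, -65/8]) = [-65/8, -28/17, 70]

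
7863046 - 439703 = 7423343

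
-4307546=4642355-8949901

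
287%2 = 1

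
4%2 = 0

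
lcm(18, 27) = 54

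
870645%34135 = 17270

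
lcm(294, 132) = 6468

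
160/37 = 4 + 12/37 ≈ 4.32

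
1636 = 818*2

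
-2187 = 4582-6769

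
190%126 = 64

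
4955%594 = 203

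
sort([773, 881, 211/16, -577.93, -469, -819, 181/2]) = [-819, -577.93, -469, 211/16, 181/2, 773, 881]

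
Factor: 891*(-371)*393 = -1*3^5*7^1*11^1*53^1*131^1 = -129910473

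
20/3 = 6 + 2/3 ≈ 6.67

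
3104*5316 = 16500864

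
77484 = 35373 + 42111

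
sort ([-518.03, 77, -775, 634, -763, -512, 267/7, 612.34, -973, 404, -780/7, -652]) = [-973, -775, -763, -652, -518.03, -512, -780/7, 267/7, 77, 404, 612.34, 634]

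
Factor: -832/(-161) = 2^6*7^(-1)*13^1*23^(-1) 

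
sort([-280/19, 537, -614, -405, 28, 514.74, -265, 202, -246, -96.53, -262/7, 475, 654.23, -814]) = [-814, -614, -405, -265, -246, -96.53, -262/7, -280/19, 28, 202, 475, 514.74, 537, 654.23]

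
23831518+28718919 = 52550437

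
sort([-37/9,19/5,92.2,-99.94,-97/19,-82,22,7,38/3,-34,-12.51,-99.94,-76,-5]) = [-99.94,-99.94,-82,-76,-34,-12.51,-97/19,-5,-37/9,19/5,7,38/3,22,92.2]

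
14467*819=11848473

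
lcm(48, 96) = 96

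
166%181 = 166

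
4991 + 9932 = 14923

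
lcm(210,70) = 210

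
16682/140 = 119 + 11/70 ≈ 119.16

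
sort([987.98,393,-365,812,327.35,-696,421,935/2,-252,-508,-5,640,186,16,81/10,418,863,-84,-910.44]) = [-910.44,-696,-508,-365,-252,-84,-5,81/10,16,186,327.35,393,418,421,935/2,640,812,863,987.98]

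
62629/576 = 108 + 421/576 ≈ 108.73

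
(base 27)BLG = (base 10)8602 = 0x219A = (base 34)7F0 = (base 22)HH0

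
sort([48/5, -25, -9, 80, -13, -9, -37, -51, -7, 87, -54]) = [-54, -51, -37, -25, -13, -9, -9, -7, 48/5, 80, 87]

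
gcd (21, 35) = 7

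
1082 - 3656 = -2574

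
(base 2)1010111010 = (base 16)2ba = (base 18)22e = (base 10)698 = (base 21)1c5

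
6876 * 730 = 5019480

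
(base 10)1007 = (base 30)13h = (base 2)1111101111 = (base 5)13012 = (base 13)5c6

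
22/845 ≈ 0.0260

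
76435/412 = 185+215/412≈185.52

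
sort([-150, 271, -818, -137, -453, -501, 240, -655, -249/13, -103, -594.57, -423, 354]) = [-818, -655, -594.57, -501, -453, -423, -150, -137, -103, -249/13, 240, 271, 354]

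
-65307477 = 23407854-88715331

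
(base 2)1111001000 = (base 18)2he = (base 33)tb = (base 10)968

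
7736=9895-2159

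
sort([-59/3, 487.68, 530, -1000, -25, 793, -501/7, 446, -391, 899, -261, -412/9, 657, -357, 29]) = [-1000, -391, -357, -261, -501/7, -412/9, -25, -59/3, 29, 446, 487.68, 530, 657, 793, 899]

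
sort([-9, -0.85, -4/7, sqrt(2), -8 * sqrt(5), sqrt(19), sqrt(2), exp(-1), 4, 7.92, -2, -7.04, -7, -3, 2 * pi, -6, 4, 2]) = [-8 * sqrt(5), -9, -7.04, -7, -6, -3, -2, -0.85, -4/7, exp(-1), sqrt(2), sqrt(2), 2, 4, 4, sqrt(19), 2 * pi, 7.92]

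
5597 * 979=5479463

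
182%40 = 22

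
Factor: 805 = 5^1*7^1*23^1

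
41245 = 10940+30305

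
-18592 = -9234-9358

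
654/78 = 109/13 ≈ 8.38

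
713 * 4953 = 3531489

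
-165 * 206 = -33990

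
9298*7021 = 65281258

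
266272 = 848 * 314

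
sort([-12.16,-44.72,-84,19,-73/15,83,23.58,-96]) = [-96,-84,-44.72,-12.16,-73/15,19,23.58,83]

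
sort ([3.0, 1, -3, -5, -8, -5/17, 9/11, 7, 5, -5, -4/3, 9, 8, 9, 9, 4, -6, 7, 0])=[-8, -6, -5, -5, -3, -4/3, -5/17, 0, 9/11, 1, 3.0, 4, 5, 7, 7, 8, 9, 9, 9]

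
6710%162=68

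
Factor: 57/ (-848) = -1*2^ (-4)*3^1*19^1*53^ (-1)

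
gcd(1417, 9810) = 109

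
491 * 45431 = 22306621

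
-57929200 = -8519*6800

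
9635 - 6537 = 3098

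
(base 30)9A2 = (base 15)2752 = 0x20D2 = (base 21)J12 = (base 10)8402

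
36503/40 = 912+23/40 ≈ 912.58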